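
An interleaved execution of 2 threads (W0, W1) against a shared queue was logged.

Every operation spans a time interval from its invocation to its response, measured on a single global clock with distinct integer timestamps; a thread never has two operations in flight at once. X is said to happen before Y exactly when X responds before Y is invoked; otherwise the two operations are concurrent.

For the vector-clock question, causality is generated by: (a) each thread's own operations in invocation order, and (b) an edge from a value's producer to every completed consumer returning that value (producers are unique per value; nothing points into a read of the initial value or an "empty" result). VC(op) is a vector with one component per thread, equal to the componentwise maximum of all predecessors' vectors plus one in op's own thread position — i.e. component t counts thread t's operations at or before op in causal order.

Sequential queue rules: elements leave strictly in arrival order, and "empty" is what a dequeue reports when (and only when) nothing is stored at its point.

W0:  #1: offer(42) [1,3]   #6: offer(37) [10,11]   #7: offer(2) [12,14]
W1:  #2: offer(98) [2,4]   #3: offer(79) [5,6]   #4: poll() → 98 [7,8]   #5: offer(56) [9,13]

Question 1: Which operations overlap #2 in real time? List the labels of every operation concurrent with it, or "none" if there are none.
#2 spans [2,4]; an op avoiding the whole window 2..4 is ordered, any other is concurrent
#1 [1,3]: concurrent
#3 [5,6]: after
#4 [7,8]: after
#5 [9,13]: after
#6 [10,11]: after
#7 [12,14]: after

#1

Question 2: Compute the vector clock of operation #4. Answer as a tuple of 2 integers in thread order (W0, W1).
VC(#2, invoked at 2): no causal predecessors; +1 on W1 → (0, 1)
VC(#1, invoked at 1): no causal predecessors; +1 on W0 → (1, 0)
invoked at 5, #3 merges VC(#2)=(0, 1) and bumps W1's slot → (0, 2)
invoked at 10, #6 merges VC(#1)=(1, 0) and bumps W0's slot → (2, 0)
invoked at 7, #4 merges VC(#2)=(0, 1), VC(#3)=(0, 2) and bumps W1's slot → (0, 3)
invoked at 12, #7 merges VC(#6)=(2, 0) and bumps W0's slot → (3, 0)
invoked at 9, #5 merges VC(#4)=(0, 3) and bumps W1's slot → (0, 4)
target: VC(#4) = (0, 3)

(0, 3)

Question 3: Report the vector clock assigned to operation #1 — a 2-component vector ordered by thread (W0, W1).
#2 (invocation 2): nothing precedes it; W1's component alone gives (0, 1)
#1 (invocation 1): nothing precedes it; W0's component alone gives (1, 0)
#3 (invocation 5): componentwise max over VC(#2)=(0, 1), +1 at W1, giving (0, 2)
#6 (invocation 10): componentwise max over VC(#1)=(1, 0), +1 at W0, giving (2, 0)
#4 (invocation 7): componentwise max over VC(#2)=(0, 1), VC(#3)=(0, 2), +1 at W1, giving (0, 3)
#7 (invocation 12): componentwise max over VC(#6)=(2, 0), +1 at W0, giving (3, 0)
#5 (invocation 9): componentwise max over VC(#4)=(0, 3), +1 at W1, giving (0, 4)
target: VC(#1) = (1, 0)

(1, 0)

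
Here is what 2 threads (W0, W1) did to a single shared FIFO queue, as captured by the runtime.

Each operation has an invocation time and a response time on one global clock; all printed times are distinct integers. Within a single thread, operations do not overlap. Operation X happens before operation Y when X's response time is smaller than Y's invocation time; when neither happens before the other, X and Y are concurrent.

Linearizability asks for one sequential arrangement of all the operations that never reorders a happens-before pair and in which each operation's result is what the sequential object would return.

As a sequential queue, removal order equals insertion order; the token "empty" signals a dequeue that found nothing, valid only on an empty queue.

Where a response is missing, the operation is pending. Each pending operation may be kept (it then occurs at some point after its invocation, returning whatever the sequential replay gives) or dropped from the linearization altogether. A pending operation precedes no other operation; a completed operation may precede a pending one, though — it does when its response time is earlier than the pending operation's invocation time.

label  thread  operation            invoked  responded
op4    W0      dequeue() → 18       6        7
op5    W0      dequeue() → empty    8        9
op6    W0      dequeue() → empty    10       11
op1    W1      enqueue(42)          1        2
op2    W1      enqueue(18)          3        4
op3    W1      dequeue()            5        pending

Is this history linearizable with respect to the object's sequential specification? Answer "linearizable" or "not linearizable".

linearizable

one valid linearization: op1, op2, op3, op4, op5, op6
step 1: op1 enqueue(42) — queue <42>
step 2: op2 enqueue(18) — queue <42,18>
step 3: op3 dequeue() (pending, included) — queue <18>
step 4: op4 dequeue() → 18 — queue <>
step 5: op5 dequeue() → empty — queue <>
step 6: op6 dequeue() → empty — queue <>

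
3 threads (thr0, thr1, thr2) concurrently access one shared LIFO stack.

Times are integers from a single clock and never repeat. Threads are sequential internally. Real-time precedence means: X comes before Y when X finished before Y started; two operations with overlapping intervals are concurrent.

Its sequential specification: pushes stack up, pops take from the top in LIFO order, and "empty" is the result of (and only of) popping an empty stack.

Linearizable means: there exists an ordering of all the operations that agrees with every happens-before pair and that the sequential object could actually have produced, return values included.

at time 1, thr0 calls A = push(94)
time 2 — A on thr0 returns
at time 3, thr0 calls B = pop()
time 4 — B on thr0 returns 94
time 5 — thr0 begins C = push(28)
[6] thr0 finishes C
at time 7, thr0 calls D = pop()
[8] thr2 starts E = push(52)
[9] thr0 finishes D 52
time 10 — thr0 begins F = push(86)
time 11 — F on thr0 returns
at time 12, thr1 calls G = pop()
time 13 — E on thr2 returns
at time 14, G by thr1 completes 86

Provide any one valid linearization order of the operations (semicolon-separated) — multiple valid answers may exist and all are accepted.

1. A push(94), leaving stack <94>
2. B pop() → 94, leaving stack <>
3. C push(28), leaving stack <28>
4. E push(52), leaving stack <28,52>
5. D pop() → 52, leaving stack <28>
6. F push(86), leaving stack <28,86>
7. G pop() → 86, leaving stack <28>

A; B; C; E; D; F; G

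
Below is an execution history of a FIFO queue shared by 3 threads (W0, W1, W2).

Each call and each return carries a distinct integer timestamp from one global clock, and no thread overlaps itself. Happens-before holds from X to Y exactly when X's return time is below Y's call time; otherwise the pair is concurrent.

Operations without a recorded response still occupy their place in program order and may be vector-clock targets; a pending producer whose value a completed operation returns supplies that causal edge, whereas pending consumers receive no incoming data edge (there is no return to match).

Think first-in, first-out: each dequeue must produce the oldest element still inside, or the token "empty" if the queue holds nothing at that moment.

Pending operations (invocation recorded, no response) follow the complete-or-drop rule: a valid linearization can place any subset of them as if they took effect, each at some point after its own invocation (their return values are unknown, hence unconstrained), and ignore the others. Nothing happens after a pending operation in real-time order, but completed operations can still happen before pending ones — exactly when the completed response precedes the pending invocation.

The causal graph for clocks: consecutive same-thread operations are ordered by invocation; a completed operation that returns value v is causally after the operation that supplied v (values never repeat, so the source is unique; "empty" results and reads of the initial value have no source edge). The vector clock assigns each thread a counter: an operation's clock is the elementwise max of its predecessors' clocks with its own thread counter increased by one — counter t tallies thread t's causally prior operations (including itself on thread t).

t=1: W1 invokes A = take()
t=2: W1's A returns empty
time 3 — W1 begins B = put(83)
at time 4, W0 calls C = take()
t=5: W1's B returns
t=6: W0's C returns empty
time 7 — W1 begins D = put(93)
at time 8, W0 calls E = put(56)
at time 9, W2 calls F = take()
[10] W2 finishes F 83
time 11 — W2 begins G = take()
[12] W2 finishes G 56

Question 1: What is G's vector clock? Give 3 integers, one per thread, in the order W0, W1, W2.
Answer: (2, 2, 2)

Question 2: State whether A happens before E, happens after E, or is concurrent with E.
Answer: before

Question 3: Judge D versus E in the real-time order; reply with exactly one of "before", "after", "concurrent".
Answer: concurrent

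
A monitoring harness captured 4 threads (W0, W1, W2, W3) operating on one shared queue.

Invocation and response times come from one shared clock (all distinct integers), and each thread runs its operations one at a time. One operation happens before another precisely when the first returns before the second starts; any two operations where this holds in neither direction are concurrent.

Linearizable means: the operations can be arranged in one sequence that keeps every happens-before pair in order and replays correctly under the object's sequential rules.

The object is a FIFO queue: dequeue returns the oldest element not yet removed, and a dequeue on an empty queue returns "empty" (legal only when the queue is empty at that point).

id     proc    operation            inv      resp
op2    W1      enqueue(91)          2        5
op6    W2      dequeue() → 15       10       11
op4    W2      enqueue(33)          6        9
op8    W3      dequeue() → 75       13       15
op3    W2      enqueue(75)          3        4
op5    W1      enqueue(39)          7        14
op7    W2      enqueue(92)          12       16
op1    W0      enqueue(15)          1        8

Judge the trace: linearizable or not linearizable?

a witness: op1, op3, op2, op4, op5, op6, op7, op8
step 1: op1 enqueue(15) — queue <15>
step 2: op3 enqueue(75) — queue <15,75>
step 3: op2 enqueue(91) — queue <15,75,91>
step 4: op4 enqueue(33) — queue <15,75,91,33>
step 5: op5 enqueue(39) — queue <15,75,91,33,39>
step 6: op6 dequeue() → 15 — queue <75,91,33,39>
step 7: op7 enqueue(92) — queue <75,91,33,39,92>
step 8: op8 dequeue() → 75 — queue <91,33,39,92>

linearizable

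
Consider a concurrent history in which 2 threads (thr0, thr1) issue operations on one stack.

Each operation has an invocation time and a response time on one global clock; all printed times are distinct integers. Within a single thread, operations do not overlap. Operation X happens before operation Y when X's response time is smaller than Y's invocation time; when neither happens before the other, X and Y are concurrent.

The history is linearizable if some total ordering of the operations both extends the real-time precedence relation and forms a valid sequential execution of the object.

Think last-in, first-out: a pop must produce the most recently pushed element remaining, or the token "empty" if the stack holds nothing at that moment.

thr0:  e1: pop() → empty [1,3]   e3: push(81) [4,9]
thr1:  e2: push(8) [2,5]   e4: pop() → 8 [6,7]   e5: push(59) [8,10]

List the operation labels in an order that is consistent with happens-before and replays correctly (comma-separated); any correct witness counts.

e1, e2, e4, e3, e5

1. e1 pop() → empty, leaving stack <>
2. e2 push(8), leaving stack <8>
3. e4 pop() → 8, leaving stack <>
4. e3 push(81), leaving stack <81>
5. e5 push(59), leaving stack <81,59>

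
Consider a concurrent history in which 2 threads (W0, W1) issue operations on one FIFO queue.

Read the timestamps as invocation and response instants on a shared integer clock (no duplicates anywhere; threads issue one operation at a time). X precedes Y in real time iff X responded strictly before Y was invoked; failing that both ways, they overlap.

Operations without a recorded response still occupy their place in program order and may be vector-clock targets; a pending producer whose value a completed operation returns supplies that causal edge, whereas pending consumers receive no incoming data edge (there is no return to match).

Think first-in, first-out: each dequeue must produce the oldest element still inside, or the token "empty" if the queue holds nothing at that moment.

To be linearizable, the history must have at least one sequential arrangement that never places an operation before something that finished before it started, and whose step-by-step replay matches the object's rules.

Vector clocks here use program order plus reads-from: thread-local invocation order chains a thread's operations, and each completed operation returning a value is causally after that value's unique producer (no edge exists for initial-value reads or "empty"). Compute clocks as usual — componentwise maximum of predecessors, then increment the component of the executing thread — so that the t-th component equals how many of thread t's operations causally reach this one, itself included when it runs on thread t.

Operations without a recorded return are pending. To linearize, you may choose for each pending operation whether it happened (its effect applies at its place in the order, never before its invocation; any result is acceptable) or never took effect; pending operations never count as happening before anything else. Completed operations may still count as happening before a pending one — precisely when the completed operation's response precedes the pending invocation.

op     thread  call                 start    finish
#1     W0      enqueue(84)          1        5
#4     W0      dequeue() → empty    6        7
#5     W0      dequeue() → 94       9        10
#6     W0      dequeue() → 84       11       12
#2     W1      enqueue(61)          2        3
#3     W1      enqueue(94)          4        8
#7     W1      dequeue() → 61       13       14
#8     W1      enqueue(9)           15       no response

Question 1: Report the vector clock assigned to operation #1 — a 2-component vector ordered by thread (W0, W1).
(1, 0)

#2 (invocation 2): nothing precedes it; W1's component alone gives (0, 1)
#1 (invocation 1): nothing precedes it; W0's component alone gives (1, 0)
#3, invoked 4, takes VC(#2)=(0, 1) under max, adds 1 for W1 → (0, 2)
#4, invoked 6, takes VC(#1)=(1, 0) under max, adds 1 for W0 → (2, 0)
#7, invoked 13, takes VC(#2)=(0, 1), VC(#3)=(0, 2) under max, adds 1 for W1 → (0, 3)
#8, invoked 15, takes VC(#7)=(0, 3) under max, adds 1 for W1 → (0, 4)
#5, invoked 9, takes VC(#3)=(0, 2), VC(#4)=(2, 0) under max, adds 1 for W0 → (3, 2)
#6, invoked 11, takes VC(#1)=(1, 0), VC(#5)=(3, 2) under max, adds 1 for W0 → (4, 2)
target: VC(#1) = (1, 0)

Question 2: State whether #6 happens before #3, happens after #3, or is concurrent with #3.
after

#6 spans [11,12], #3 spans [4,8]
resp(#3)=8 < inv(#6)=11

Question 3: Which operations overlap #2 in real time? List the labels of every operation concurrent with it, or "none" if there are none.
#1

#2 spans [2,3]: anything still running between times 2 and 3 counts as concurrent
#1 [1,5]: concurrent
#3 [4,8]: after
#4 [6,7]: after
#5 [9,10]: after
#6 [11,12]: after
#7 [13,14]: after
#8 [15,…): after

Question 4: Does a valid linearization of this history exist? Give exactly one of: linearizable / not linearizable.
not linearizable

through event 6 a valid linearization exists; event 7 (#4 responding at time 7) ends that
no legal order exists: 2 real-time-consistent candidates over 3 completed FIFO queue operations, all rejected
no escape via the 1 pending operation (#3): every completion choice fails
e.g. #1, #2, #4 (pending dropped): illegal at step 3, since #4 dequeue() → empty cannot apply there
e.g. #2, #1, #4 (pending dropped): illegal at step 3, since #4 dequeue() → empty cannot apply there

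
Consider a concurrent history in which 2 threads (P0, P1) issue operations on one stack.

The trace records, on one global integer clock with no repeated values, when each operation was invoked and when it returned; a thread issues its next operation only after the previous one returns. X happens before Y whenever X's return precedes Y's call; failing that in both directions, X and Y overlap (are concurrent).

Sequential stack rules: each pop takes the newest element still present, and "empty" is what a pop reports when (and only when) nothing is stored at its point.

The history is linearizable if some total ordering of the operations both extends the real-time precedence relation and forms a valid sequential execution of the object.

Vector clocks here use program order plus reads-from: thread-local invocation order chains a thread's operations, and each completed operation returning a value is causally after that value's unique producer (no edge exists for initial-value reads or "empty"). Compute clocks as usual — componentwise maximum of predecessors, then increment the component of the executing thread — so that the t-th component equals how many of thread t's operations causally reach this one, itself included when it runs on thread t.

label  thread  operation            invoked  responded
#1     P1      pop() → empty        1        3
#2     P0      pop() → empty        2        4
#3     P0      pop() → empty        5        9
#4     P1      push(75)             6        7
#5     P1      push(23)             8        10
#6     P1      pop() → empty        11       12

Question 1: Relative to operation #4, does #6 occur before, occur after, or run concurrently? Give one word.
after

#6 spans [11,12], #4 spans [6,7]
resp(#4)=7 < inv(#6)=11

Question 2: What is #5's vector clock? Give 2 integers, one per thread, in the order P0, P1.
(0, 3)

invoked at 1, #1 has no predecessors; its own P1 bump gives (0, 1)
invoked at 2, #2 has no predecessors; its own P0 bump gives (1, 0)
#4 (invocation 6): componentwise max over VC(#1)=(0, 1), +1 at P1, giving (0, 2)
#3 (invocation 5): componentwise max over VC(#2)=(1, 0), +1 at P0, giving (2, 0)
#5 (invocation 8): componentwise max over VC(#4)=(0, 2), +1 at P1, giving (0, 3)
#6 (invocation 11): componentwise max over VC(#5)=(0, 3), +1 at P1, giving (0, 4)
target: VC(#5) = (0, 3)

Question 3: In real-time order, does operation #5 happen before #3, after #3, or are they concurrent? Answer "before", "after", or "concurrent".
concurrent

#5 spans [8,10], #3 spans [5,9]
the intervals overlap in both directions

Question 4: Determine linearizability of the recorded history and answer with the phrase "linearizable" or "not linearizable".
not linearizable

cut after 11 events: linearizable; cut after 12 events (#6 responds, time 12): not linearizable
all 6 real-time-respecting orders fail — 6 completed stack operations, no legal replay
take #1, #2, #3, #4, #5, #6: step 6 already fails, because #6 pop() → empty cannot occur there
take #1, #2, #4, #3, #5, #6: step 4 already fails, because #3 pop() → empty cannot occur there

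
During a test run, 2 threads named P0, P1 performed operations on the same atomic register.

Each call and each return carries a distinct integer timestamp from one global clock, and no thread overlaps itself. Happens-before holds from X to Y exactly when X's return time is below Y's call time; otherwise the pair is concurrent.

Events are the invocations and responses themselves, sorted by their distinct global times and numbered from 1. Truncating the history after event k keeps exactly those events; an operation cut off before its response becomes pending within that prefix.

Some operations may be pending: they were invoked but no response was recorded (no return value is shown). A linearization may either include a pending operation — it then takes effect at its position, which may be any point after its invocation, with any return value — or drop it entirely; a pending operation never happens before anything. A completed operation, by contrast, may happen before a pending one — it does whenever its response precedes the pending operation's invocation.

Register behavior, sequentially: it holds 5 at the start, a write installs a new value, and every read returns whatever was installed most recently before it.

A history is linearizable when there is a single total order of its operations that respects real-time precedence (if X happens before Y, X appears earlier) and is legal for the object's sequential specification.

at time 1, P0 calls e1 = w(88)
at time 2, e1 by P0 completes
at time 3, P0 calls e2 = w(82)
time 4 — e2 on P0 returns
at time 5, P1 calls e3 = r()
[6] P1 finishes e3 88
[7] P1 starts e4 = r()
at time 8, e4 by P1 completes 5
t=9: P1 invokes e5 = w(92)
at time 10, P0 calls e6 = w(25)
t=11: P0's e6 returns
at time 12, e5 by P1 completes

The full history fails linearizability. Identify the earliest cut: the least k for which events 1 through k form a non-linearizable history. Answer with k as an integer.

6

a valid linearization of events 1..5 exists, for instance e1, e2:
after step 1 (e1 w(88)): value 88
after step 2 (e2 w(82)): value 82
once event 6 joins (e3's response, time 6), exhaustive search finds no witness
sample order e1, e2, e3 stalls at step 3 — e3 r() → 88 has no legal effect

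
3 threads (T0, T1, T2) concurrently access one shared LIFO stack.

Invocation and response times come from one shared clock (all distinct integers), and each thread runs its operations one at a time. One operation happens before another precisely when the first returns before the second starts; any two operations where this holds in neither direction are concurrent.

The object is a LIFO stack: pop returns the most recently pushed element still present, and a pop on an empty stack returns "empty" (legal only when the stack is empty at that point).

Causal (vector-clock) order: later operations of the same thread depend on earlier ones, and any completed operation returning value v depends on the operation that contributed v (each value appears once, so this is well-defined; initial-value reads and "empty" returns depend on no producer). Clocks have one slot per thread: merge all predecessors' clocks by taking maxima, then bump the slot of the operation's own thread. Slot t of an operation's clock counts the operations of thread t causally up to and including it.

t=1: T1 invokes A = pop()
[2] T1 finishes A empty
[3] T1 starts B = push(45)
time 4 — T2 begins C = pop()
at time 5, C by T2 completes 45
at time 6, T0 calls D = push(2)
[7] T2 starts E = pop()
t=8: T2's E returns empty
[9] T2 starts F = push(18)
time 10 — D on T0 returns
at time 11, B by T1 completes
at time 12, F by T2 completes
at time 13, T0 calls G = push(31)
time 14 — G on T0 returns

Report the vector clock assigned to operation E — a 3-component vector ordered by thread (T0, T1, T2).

root op A, invoked 1: fresh clock plus T1's own tick → (0, 1, 0)
root op D, invoked 6: fresh clock plus T0's own tick → (1, 0, 0)
invoked at 3, B merges VC(A)=(0, 1, 0) and bumps T1's slot → (0, 2, 0)
invoked at 13, G merges VC(D)=(1, 0, 0) and bumps T0's slot → (2, 0, 0)
invoked at 4, C merges VC(B)=(0, 2, 0) and bumps T2's slot → (0, 2, 1)
invoked at 7, E merges VC(C)=(0, 2, 1) and bumps T2's slot → (0, 2, 2)
invoked at 9, F merges VC(E)=(0, 2, 2) and bumps T2's slot → (0, 2, 3)
target: VC(E) = (0, 2, 2)

(0, 2, 2)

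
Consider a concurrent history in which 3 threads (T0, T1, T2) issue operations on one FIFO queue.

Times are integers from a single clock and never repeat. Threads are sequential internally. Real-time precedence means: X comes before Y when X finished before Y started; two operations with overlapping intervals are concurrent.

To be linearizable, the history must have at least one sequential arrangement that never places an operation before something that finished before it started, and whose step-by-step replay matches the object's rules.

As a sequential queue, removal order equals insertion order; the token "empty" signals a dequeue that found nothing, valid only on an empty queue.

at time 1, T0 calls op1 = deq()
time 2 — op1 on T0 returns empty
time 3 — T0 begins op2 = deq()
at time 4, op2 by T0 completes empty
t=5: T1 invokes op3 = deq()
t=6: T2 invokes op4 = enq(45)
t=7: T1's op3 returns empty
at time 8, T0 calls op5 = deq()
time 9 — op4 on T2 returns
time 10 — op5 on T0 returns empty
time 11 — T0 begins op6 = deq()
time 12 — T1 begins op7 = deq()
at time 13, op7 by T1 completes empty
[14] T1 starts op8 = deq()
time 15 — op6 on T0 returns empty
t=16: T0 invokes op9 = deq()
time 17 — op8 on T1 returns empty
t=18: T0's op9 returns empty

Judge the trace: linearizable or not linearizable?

not linearizable

prefix check: 1..14 passes, 1..15 fails once op6's time-15 response joins
7 completed operations, 6 real-time-consistent orders — every FIFO queue replay fails
no completion choice of the 1 pending operation (op8) rescues it — every subset was tried
take op1, op2, op3, op4, op5, op6, op7 (pending dropped): step 5 already fails, because op5 deq() → empty cannot occur there
take op1, op2, op3, op4, op5, op7, op6 (pending dropped): step 5 already fails, because op5 deq() → empty cannot occur there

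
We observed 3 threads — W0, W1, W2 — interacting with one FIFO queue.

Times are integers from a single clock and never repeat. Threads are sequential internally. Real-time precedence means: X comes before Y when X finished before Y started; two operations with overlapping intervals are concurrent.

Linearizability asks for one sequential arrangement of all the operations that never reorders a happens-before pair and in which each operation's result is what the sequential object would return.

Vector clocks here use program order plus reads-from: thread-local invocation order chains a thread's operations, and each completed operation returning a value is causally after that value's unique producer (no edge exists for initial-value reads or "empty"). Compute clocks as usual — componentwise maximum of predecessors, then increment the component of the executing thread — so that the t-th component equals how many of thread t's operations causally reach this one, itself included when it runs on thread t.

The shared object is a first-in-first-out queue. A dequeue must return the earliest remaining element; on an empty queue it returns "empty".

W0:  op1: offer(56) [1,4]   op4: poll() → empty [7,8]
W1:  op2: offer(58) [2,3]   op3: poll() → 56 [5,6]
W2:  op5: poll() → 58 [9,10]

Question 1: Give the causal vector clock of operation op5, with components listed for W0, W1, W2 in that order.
Answer: (0, 1, 1)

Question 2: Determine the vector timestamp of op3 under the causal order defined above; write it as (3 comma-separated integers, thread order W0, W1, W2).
Answer: (1, 2, 0)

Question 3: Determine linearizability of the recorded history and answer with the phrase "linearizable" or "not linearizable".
not linearizable

the violation lands at event 8, op4's response at time 8: events 1..7 linearize, events 1..8 do not
real-time-consistent orders of the 4 completed operations: 2 — all fail the FIFO queue replay
take op1, op2, op3, op4: step 4 already fails, because op4 poll() → empty cannot occur there
take op2, op1, op3, op4: step 3 already fails, because op3 poll() → 56 cannot occur there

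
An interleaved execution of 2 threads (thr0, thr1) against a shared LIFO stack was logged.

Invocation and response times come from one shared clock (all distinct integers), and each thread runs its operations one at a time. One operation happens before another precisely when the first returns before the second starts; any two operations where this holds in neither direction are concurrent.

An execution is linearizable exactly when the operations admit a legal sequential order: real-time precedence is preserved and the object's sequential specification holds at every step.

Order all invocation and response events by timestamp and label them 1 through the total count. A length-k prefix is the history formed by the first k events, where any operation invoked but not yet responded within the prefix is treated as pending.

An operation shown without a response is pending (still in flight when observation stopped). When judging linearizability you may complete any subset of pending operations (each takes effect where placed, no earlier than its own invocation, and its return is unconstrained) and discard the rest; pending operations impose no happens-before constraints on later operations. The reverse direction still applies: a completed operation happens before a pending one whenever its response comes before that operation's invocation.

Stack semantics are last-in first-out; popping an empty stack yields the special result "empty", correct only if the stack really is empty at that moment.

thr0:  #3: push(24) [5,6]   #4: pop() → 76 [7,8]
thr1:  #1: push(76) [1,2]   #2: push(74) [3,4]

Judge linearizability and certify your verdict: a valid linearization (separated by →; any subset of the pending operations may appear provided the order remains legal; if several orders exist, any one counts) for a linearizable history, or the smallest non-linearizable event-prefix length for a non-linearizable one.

through event 7 a valid linearization exists; event 8 (#4 responding at time 8) ends that
the completed operations (4 total) allow one real-time order; the LIFO stack replay rejects it
e.g. #1, #2, #3, #4: illegal at step 4, since #4 pop() → 76 cannot apply there

not linearizable — minimal violating prefix: 8 events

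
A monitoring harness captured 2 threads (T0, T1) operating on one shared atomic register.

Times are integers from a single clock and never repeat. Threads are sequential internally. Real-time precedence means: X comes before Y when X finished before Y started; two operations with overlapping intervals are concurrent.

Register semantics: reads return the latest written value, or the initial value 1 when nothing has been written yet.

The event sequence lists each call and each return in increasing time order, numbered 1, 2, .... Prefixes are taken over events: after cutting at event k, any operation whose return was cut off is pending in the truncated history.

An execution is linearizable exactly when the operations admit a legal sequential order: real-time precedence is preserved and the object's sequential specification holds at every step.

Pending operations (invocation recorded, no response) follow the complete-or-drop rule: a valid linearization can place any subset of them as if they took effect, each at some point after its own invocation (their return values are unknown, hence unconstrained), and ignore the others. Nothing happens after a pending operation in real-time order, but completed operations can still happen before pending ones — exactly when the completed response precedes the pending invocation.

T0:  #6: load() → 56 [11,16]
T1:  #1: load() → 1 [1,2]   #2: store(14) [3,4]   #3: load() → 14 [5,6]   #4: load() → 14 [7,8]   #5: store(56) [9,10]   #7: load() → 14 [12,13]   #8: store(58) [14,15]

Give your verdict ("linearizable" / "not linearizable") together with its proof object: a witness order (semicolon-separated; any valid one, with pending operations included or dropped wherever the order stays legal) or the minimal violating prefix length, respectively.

not linearizable — minimal violating prefix: 13 events

the violation lands at event 13, #7's response at time 13: events 1..12 linearize, events 1..13 do not
exhaustive check: the 6 completed atomic register ops admit one real-time order; illegal
no escape via the 1 pending operation (#6): every completion choice fails
e.g. #1, #2, #3, #4, #5, #7 (pending dropped): illegal at step 6, since #7 load() → 14 cannot apply there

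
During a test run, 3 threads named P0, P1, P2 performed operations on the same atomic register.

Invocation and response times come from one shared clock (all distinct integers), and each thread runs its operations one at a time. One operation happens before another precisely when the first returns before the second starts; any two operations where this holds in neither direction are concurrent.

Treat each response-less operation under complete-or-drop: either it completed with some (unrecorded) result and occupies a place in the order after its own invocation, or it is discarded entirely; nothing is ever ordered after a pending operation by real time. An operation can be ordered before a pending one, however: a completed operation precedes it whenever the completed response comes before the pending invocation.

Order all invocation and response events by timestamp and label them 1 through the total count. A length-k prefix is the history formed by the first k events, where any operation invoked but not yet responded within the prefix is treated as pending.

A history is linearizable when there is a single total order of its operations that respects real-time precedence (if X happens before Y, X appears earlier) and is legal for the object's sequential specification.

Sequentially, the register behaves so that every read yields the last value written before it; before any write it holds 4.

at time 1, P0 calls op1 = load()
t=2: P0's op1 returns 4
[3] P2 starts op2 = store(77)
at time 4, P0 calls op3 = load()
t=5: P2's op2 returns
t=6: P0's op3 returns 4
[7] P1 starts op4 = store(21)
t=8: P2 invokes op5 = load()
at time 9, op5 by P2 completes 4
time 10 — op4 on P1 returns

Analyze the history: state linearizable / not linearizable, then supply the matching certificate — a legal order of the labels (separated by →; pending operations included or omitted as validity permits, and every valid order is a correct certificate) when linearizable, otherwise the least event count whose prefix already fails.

not linearizable — minimal violating prefix: 9 events

cut after 8 events: linearizable; cut after 9 events (op5 responds, time 9): not linearizable
every one of the 2 real-time-consistent orders over 4 completed atomic register ops fails the sequential spec
no completion choice of the 1 pending operation (op4) rescues it — every subset was tried
sample order op1, op2, op3, op5 (pending dropped) stalls at step 3 — op3 load() → 4 has no legal effect
sample order op1, op3, op2, op5 (pending dropped) stalls at step 4 — op5 load() → 4 has no legal effect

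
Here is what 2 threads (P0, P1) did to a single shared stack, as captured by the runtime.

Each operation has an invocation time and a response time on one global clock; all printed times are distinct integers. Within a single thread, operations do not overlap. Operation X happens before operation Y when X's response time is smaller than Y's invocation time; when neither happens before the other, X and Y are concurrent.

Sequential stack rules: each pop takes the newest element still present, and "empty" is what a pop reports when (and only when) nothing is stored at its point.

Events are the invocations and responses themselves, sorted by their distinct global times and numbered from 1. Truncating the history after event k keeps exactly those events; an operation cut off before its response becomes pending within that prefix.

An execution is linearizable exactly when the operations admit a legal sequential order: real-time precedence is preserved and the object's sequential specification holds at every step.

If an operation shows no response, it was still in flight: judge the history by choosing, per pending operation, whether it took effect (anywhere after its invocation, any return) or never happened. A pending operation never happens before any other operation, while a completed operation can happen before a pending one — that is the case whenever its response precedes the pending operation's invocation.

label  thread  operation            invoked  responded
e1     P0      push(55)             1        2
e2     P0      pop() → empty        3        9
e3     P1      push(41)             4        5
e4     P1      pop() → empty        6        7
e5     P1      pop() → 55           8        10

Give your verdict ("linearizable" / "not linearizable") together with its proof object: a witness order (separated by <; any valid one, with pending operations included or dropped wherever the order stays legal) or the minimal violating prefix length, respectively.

through event 6 a valid linearization exists; event 7 (e4 responding at time 7) ends that
the completed operations (3 total) allow one real-time order; the stack replay rejects it
no escape via the 1 pending operation (e2): every completion choice fails
sample order e1, e3, e4 (pending dropped) stalls at step 3 — e4 pop() → empty has no legal effect

not linearizable — minimal violating prefix: 7 events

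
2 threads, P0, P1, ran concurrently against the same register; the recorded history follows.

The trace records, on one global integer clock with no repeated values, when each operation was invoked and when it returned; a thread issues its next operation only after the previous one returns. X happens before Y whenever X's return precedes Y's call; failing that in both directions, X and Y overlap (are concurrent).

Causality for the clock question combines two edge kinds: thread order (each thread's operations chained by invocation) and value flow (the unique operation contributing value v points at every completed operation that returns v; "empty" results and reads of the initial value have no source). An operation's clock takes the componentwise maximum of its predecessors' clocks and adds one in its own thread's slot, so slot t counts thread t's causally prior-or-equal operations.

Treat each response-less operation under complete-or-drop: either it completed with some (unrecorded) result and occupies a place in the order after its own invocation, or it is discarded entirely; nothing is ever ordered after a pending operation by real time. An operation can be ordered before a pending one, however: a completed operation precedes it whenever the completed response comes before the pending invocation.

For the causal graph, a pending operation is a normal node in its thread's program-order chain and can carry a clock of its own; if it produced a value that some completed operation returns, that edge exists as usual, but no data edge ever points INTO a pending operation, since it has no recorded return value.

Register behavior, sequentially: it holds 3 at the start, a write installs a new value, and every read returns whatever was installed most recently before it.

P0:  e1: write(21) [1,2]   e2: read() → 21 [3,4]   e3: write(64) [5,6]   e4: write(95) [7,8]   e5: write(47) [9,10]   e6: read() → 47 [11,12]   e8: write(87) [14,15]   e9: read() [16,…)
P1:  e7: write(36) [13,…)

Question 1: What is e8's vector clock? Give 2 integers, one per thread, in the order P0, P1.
Answer: (7, 0)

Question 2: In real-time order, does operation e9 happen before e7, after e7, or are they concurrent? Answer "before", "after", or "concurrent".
Answer: concurrent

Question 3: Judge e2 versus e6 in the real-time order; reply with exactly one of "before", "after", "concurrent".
Answer: before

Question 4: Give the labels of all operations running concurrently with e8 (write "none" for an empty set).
Answer: e7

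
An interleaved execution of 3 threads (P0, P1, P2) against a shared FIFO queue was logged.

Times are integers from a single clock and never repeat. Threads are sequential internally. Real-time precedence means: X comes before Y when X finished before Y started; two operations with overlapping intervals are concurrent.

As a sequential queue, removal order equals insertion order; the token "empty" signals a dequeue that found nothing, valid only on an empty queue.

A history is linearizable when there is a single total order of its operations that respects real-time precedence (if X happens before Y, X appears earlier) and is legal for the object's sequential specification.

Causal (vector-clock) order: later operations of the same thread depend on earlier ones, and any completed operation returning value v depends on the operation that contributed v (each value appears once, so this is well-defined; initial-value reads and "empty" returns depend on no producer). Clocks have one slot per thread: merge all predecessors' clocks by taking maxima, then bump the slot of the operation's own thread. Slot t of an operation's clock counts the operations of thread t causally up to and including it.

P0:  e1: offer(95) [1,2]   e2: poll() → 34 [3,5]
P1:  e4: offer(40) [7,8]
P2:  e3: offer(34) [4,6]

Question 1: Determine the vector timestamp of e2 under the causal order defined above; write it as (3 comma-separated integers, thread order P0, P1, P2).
(2, 0, 1)

root op e3, invoked 4: fresh clock plus P2's own tick → (0, 0, 1)
root op e4, invoked 7: fresh clock plus P1's own tick → (0, 1, 0)
root op e1, invoked 1: fresh clock plus P0's own tick → (1, 0, 0)
e2 (invocation 3): componentwise max over VC(e1)=(1, 0, 0), VC(e3)=(0, 0, 1), +1 at P0, giving (2, 0, 1)
target: VC(e2) = (2, 0, 1)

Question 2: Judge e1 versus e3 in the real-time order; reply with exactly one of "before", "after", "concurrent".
before

e1 spans [1,2], e3 spans [4,6]
resp(e1)=2 < inv(e3)=4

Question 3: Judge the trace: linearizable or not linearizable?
not linearizable

events 1..4 are fine; event 5 — the response of e2 at time 5 — makes the prefix non-linearizable
a single order respects real time; the 2 completed FIFO queue operations fail replay along it
include/drop combinations of the 1 pending operation (e3) were all tried; none helps
take e1, e2 (pending dropped): step 2 already fails, because e2 poll() → 34 cannot occur there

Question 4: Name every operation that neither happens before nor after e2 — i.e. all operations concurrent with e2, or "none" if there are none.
e3

e2 runs from 3 to 5; window-overlapping ops are concurrent
e1 [1,2]: before
e3 [4,6]: concurrent
e4 [7,8]: after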